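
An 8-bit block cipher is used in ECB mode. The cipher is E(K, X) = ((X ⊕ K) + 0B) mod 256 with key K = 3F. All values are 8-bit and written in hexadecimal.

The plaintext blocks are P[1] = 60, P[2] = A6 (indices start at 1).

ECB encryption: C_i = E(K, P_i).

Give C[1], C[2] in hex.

C[1] = 6A, C[2] = A4

C[1]: E(K, 60) = 6A.
C[2]: E(K, A6) = A4.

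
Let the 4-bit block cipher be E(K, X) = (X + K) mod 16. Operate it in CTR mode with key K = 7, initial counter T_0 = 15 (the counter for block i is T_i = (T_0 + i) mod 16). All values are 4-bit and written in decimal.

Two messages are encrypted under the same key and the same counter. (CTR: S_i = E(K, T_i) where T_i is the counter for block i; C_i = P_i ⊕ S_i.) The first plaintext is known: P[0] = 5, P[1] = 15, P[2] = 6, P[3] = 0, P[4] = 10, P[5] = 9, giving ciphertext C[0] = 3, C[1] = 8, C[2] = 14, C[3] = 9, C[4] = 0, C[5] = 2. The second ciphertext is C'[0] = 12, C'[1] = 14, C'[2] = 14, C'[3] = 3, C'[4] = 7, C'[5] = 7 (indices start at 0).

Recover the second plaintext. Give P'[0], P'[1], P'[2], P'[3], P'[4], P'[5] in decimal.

In CTR with a reused counter, both messages share the same keystream S_i, so C_i ⊕ C'_i = P_i ⊕ P'_i and thus P'_i = P_i ⊕ C_i ⊕ C'_i.
P'[0]: 5 ⊕ 3 ⊕ 12 = 10.
P'[1]: 15 ⊕ 8 ⊕ 14 = 9.
P'[2]: 6 ⊕ 14 ⊕ 14 = 6.
P'[3]: 0 ⊕ 9 ⊕ 3 = 10.
P'[4]: 10 ⊕ 0 ⊕ 7 = 13.
P'[5]: 9 ⊕ 2 ⊕ 7 = 12.

P'[0] = 10, P'[1] = 9, P'[2] = 6, P'[3] = 10, P'[4] = 13, P'[5] = 12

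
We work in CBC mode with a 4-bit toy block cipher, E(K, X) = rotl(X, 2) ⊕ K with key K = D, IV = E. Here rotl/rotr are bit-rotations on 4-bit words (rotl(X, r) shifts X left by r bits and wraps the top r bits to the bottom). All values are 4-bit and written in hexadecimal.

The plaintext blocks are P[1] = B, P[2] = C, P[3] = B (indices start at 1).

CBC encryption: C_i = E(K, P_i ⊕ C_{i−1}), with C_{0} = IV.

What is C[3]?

C[1]: P[1] ⊕ E = 5; E(K, 5) = 8.
C[2]: P[2] ⊕ 8 = 4; E(K, 4) = C.
C[3]: P[3] ⊕ C = 7; E(K, 7) = 0.

C[3] = 0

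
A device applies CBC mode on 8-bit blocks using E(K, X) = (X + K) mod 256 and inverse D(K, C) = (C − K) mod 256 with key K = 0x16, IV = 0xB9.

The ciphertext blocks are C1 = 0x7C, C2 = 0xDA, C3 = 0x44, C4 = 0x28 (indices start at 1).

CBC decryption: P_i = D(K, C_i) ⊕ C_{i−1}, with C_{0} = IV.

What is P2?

P2: D(K, 0xDA) = 0xC4; 0xC4 ⊕ 0x7C = 0xB8.

P2 = 0xB8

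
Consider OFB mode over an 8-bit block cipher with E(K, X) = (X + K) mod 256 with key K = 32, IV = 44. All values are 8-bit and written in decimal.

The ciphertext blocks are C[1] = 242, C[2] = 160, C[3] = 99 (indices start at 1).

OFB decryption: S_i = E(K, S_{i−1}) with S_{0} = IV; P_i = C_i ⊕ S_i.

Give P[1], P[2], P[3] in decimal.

P[1]: S = E(K, 44) = 76; 242 ⊕ 76 = 190.
P[2]: S = E(K, 76) = 108; 160 ⊕ 108 = 204.
P[3]: S = E(K, 108) = 140; 99 ⊕ 140 = 239.

P[1] = 190, P[2] = 204, P[3] = 239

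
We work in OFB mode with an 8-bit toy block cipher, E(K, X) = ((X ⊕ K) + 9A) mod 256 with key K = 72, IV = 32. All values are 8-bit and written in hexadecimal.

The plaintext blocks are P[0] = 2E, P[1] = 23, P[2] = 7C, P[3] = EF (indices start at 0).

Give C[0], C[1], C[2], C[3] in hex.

OFB encryption: S_i = E(K, S_{i−1}) with S_{−1} = IV; C_i = P_i ⊕ S_i.
C[0]: S = E(K, 32) = DA; 2E ⊕ DA = F4.
C[1]: S = E(K, DA) = 42; 23 ⊕ 42 = 61.
C[2]: S = E(K, 42) = CA; 7C ⊕ CA = B6.
C[3]: S = E(K, CA) = 52; EF ⊕ 52 = BD.

C[0] = F4, C[1] = 61, C[2] = B6, C[3] = BD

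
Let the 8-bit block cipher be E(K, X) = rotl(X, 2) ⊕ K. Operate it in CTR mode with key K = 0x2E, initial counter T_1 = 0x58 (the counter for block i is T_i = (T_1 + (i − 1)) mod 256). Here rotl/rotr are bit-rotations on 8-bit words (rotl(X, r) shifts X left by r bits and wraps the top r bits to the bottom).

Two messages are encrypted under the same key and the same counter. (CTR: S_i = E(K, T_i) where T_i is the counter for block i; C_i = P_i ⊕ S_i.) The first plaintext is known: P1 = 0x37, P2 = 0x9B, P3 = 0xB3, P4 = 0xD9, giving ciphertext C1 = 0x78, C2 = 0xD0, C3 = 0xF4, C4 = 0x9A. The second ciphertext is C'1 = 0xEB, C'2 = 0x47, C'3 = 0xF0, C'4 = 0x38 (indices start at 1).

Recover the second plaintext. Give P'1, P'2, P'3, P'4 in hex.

In CTR with a reused counter, both messages share the same keystream S_i, so C_i ⊕ C'_i = P_i ⊕ P'_i and thus P'_i = P_i ⊕ C_i ⊕ C'_i.
P'1: 0x37 ⊕ 0x78 ⊕ 0xEB = 0xA4.
P'2: 0x9B ⊕ 0xD0 ⊕ 0x47 = 0x0C.
P'3: 0xB3 ⊕ 0xF4 ⊕ 0xF0 = 0xB7.
P'4: 0xD9 ⊕ 0x9A ⊕ 0x38 = 0x7B.

P'1 = 0xA4, P'2 = 0x0C, P'3 = 0xB7, P'4 = 0x7B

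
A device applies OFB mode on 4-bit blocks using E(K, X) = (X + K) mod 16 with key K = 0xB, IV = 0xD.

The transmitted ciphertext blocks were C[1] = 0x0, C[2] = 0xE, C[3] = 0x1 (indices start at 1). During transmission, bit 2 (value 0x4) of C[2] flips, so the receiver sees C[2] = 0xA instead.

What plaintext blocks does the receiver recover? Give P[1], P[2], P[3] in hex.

OFB decryption: S_i = E(K, S_{i−1}) with S_{0} = IV; P_i = C_i ⊕ S_i.
Only C[2] changed, to 0xA. In OFB, a change in C_i flips the same bit in P_i only; the keystream is unaffected. Decrypting the received ciphertext:
P[1]: S = E(K, 0xD) = 0x8; 0x0 ⊕ 0x8 = 0x8.
P[2]: S = E(K, 0x8) = 0x3; 0xA ⊕ 0x3 = 0x9.
P[3]: S = E(K, 0x3) = 0xE; 0x1 ⊕ 0xE = 0xF.
Blocks that differ from the original plaintext: P[2].

P[1] = 0x8, P[2] = 0x9, P[3] = 0xF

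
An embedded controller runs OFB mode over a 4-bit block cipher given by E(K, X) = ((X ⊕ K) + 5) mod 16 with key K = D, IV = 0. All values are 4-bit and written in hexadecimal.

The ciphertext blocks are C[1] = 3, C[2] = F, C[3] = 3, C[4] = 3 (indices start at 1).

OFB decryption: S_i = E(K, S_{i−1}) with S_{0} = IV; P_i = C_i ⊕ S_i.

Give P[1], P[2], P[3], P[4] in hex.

P[1] = 1, P[2] = B, P[3] = D, P[4] = B

P[1]: S = E(K, 0) = 2; 3 ⊕ 2 = 1.
P[2]: S = E(K, 2) = 4; F ⊕ 4 = B.
P[3]: S = E(K, 4) = E; 3 ⊕ E = D.
P[4]: S = E(K, E) = 8; 3 ⊕ 8 = B.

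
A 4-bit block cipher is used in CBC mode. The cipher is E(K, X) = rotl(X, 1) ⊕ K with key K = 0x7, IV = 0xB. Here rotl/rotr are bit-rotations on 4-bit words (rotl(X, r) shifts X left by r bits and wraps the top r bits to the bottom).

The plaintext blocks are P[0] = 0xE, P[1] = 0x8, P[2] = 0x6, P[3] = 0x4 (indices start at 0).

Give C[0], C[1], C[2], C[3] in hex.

C[0] = 0xD, C[1] = 0xD, C[2] = 0x0, C[3] = 0xF

CBC encryption: C_i = E(K, P_i ⊕ C_{i−1}), with C_{−1} = IV.
C[0]: P[0] ⊕ 0xB = 0x5; E(K, 0x5) = 0xD.
C[1]: P[1] ⊕ 0xD = 0x5; E(K, 0x5) = 0xD.
C[2]: P[2] ⊕ 0xD = 0xB; E(K, 0xB) = 0x0.
C[3]: P[3] ⊕ 0x0 = 0x4; E(K, 0x4) = 0xF.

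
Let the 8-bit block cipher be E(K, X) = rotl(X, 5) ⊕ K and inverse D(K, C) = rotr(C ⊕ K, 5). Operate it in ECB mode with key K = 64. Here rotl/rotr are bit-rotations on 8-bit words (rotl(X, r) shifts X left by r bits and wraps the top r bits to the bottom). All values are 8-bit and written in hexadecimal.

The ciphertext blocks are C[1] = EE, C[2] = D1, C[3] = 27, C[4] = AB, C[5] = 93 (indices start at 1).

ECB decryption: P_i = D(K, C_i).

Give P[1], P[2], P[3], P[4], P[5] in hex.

P[1]: D(K, EE) = 54.
P[2]: D(K, D1) = AD.
P[3]: D(K, 27) = 1A.
P[4]: D(K, AB) = 7E.
P[5]: D(K, 93) = BF.

P[1] = 54, P[2] = AD, P[3] = 1A, P[4] = 7E, P[5] = BF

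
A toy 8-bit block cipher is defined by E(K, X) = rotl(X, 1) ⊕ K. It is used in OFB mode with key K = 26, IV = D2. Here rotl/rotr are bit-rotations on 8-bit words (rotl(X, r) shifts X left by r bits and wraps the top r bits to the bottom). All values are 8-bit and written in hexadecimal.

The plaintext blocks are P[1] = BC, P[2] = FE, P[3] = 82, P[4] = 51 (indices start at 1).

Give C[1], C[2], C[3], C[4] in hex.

C[1] = 3F, C[2] = DF, C[3] = E6, C[4] = BF

OFB encryption: S_i = E(K, S_{i−1}) with S_{0} = IV; C_i = P_i ⊕ S_i.
C[1]: S = E(K, D2) = 83; BC ⊕ 83 = 3F.
C[2]: S = E(K, 83) = 21; FE ⊕ 21 = DF.
C[3]: S = E(K, 21) = 64; 82 ⊕ 64 = E6.
C[4]: S = E(K, 64) = EE; 51 ⊕ EE = BF.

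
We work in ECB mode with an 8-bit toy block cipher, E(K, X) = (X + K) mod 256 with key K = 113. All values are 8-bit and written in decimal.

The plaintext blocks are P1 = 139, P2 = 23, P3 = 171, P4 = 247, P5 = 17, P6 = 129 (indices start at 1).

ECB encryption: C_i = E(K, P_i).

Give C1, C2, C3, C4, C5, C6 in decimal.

C1: E(K, 139) = 252.
C2: E(K, 23) = 136.
C3: E(K, 171) = 28.
C4: E(K, 247) = 104.
C5: E(K, 17) = 130.
C6: E(K, 129) = 242.

C1 = 252, C2 = 136, C3 = 28, C4 = 104, C5 = 130, C6 = 242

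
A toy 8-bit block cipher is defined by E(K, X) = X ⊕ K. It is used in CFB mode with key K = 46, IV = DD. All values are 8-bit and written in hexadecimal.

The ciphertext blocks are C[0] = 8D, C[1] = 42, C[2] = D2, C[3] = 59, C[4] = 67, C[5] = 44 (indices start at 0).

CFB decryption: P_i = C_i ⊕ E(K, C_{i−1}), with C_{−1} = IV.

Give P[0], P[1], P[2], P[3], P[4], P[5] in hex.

P[0] = 16, P[1] = 89, P[2] = D6, P[3] = CD, P[4] = 78, P[5] = 65

P[0]: E(K, DD) = 9B; 8D ⊕ 9B = 16.
P[1]: E(K, 8D) = CB; 42 ⊕ CB = 89.
P[2]: E(K, 42) = 04; D2 ⊕ 04 = D6.
P[3]: E(K, D2) = 94; 59 ⊕ 94 = CD.
P[4]: E(K, 59) = 1F; 67 ⊕ 1F = 78.
P[5]: E(K, 67) = 21; 44 ⊕ 21 = 65.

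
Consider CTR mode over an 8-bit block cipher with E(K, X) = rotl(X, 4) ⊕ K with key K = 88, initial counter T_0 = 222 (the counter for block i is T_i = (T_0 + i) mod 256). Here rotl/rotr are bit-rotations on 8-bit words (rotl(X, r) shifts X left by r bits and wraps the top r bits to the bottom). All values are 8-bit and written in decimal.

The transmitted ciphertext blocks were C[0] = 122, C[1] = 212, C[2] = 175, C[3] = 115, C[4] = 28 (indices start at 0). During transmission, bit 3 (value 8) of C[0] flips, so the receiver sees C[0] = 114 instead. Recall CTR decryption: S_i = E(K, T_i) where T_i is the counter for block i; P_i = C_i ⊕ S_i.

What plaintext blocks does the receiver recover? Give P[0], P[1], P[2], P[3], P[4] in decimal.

P[0] = 199, P[1] = 113, P[2] = 249, P[3] = 53, P[4] = 106

Only C[0] changed, to 114. In CTR, a change in C_i flips the same bit in P_i only; the keystream is unaffected. Decrypting the received ciphertext:
P[0]: T = 222, S = E(K, T) = 181; 114 ⊕ 181 = 199.
P[1]: T = 223, S = E(K, T) = 165; 212 ⊕ 165 = 113.
P[2]: T = 224, S = E(K, T) = 86; 175 ⊕ 86 = 249.
P[3]: T = 225, S = E(K, T) = 70; 115 ⊕ 70 = 53.
P[4]: T = 226, S = E(K, T) = 118; 28 ⊕ 118 = 106.
Blocks that differ from the original plaintext: P[0].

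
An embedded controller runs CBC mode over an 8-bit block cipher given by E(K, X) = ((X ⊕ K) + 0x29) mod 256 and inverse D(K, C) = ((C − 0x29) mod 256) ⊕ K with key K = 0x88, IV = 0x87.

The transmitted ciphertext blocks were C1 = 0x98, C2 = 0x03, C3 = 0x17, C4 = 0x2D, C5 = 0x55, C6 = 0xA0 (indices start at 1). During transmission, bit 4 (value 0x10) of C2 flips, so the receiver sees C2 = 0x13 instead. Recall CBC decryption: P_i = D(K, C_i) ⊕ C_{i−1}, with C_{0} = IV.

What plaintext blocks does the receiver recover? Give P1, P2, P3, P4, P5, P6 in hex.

P1 = 0x60, P2 = 0xFA, P3 = 0x75, P4 = 0x9B, P5 = 0x89, P6 = 0xAA

Only C2 changed, to 0x13. In CBC, a change in C_i garbles P_i and flips the same bit in P_{i+1}. Decrypting the received ciphertext:
P1: D(K, 0x98) = 0xE7; 0xE7 ⊕ 0x87 = 0x60.
P2: D(K, 0x13) = 0x62; 0x62 ⊕ 0x98 = 0xFA.
P3: D(K, 0x17) = 0x66; 0x66 ⊕ 0x13 = 0x75.
P4: D(K, 0x2D) = 0x8C; 0x8C ⊕ 0x17 = 0x9B.
P5: D(K, 0x55) = 0xA4; 0xA4 ⊕ 0x2D = 0x89.
P6: D(K, 0xA0) = 0xFF; 0xFF ⊕ 0x55 = 0xAA.
Blocks that differ from the original plaintext: P2, P3.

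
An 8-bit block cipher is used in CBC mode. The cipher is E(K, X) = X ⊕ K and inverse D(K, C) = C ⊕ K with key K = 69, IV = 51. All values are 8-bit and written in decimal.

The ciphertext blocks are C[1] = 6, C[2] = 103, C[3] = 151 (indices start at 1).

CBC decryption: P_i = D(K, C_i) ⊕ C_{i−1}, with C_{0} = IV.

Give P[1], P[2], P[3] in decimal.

P[1]: D(K, 6) = 67; 67 ⊕ 51 = 112.
P[2]: D(K, 103) = 34; 34 ⊕ 6 = 36.
P[3]: D(K, 151) = 210; 210 ⊕ 103 = 181.

P[1] = 112, P[2] = 36, P[3] = 181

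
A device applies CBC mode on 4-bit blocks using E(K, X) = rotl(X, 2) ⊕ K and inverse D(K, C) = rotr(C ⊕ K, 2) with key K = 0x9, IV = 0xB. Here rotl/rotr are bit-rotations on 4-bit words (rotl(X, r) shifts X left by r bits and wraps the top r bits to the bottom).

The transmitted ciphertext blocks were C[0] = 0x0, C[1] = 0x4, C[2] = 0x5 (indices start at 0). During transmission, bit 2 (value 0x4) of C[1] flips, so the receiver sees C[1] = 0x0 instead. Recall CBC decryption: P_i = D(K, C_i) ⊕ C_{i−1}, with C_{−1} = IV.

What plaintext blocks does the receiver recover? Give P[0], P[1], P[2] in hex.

P[0] = 0xD, P[1] = 0x6, P[2] = 0x3

Only C[1] changed, to 0x0. In CBC, a change in C_i garbles P_i and flips the same bit in P_{i+1}. Decrypting the received ciphertext:
P[0]: D(K, 0x0) = 0x6; 0x6 ⊕ 0xB = 0xD.
P[1]: D(K, 0x0) = 0x6; 0x6 ⊕ 0x0 = 0x6.
P[2]: D(K, 0x5) = 0x3; 0x3 ⊕ 0x0 = 0x3.
Blocks that differ from the original plaintext: P[1], P[2].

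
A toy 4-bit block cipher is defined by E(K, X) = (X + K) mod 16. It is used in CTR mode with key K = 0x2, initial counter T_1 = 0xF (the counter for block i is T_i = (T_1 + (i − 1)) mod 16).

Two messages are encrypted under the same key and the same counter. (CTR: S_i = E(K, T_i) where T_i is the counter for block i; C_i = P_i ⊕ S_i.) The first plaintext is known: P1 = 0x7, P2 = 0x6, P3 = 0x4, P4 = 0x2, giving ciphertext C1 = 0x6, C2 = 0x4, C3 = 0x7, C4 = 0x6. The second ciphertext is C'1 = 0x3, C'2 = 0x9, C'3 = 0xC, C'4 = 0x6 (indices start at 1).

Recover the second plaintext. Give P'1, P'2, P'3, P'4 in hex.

In CTR with a reused counter, both messages share the same keystream S_i, so C_i ⊕ C'_i = P_i ⊕ P'_i and thus P'_i = P_i ⊕ C_i ⊕ C'_i.
P'1: 0x7 ⊕ 0x6 ⊕ 0x3 = 0x2.
P'2: 0x6 ⊕ 0x4 ⊕ 0x9 = 0xB.
P'3: 0x4 ⊕ 0x7 ⊕ 0xC = 0xF.
P'4: 0x2 ⊕ 0x6 ⊕ 0x6 = 0x2.

P'1 = 0x2, P'2 = 0xB, P'3 = 0xF, P'4 = 0x2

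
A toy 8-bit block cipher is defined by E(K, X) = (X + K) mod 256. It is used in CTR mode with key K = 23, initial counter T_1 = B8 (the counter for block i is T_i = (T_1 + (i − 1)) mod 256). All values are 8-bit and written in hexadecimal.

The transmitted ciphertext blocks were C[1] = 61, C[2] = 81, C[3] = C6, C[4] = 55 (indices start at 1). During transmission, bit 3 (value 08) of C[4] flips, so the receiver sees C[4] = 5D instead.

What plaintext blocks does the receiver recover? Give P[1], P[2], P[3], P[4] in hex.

CTR decryption: S_i = E(K, T_i) where T_i is the counter for block i; P_i = C_i ⊕ S_i.
Only C[4] changed, to 5D. In CTR, a change in C_i flips the same bit in P_i only; the keystream is unaffected. Decrypting the received ciphertext:
P[1]: T = B8, S = E(K, T) = DB; 61 ⊕ DB = BA.
P[2]: T = B9, S = E(K, T) = DC; 81 ⊕ DC = 5D.
P[3]: T = BA, S = E(K, T) = DD; C6 ⊕ DD = 1B.
P[4]: T = BB, S = E(K, T) = DE; 5D ⊕ DE = 83.
Blocks that differ from the original plaintext: P[4].

P[1] = BA, P[2] = 5D, P[3] = 1B, P[4] = 83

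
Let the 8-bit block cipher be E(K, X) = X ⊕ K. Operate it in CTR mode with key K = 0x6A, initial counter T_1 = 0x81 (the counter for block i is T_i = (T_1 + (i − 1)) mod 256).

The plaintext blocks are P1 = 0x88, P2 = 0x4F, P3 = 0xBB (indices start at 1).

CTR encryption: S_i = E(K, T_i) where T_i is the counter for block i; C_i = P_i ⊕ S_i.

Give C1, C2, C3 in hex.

C1 = 0x63, C2 = 0xA7, C3 = 0x52

C1: T = 0x81, S = E(K, T) = 0xEB; 0x88 ⊕ 0xEB = 0x63.
C2: T = 0x82, S = E(K, T) = 0xE8; 0x4F ⊕ 0xE8 = 0xA7.
C3: T = 0x83, S = E(K, T) = 0xE9; 0xBB ⊕ 0xE9 = 0x52.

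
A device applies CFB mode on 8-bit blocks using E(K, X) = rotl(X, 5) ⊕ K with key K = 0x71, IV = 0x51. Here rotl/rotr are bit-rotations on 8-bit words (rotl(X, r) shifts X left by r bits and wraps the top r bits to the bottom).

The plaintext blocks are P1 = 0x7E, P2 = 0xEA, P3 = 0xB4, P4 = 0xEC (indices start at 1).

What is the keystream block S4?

CFB encryption: C_i = P_i ⊕ E(K, C_{i−1}), with C_{0} = IV.
C1: E(K, 0x51) = 0x5B; 0x7E ⊕ 0x5B = 0x25.
C2: E(K, 0x25) = 0xD5; 0xEA ⊕ 0xD5 = 0x3F.
C3: E(K, 0x3F) = 0x96; 0xB4 ⊕ 0x96 = 0x22.
C4: E(K, 0x22) = 0x35; 0xEC ⊕ 0x35 = 0xD9.
So S4 = 0x35.

0x35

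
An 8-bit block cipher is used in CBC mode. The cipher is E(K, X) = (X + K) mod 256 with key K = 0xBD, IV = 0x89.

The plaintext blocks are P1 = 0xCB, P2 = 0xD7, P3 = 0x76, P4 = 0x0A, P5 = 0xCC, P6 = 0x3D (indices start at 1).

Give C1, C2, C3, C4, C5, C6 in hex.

C1 = 0xFF, C2 = 0xE5, C3 = 0x50, C4 = 0x17, C5 = 0x98, C6 = 0x62

CBC encryption: C_i = E(K, P_i ⊕ C_{i−1}), with C_{0} = IV.
C1: P1 ⊕ 0x89 = 0x42; E(K, 0x42) = 0xFF.
C2: P2 ⊕ 0xFF = 0x28; E(K, 0x28) = 0xE5.
C3: P3 ⊕ 0xE5 = 0x93; E(K, 0x93) = 0x50.
C4: P4 ⊕ 0x50 = 0x5A; E(K, 0x5A) = 0x17.
C5: P5 ⊕ 0x17 = 0xDB; E(K, 0xDB) = 0x98.
C6: P6 ⊕ 0x98 = 0xA5; E(K, 0xA5) = 0x62.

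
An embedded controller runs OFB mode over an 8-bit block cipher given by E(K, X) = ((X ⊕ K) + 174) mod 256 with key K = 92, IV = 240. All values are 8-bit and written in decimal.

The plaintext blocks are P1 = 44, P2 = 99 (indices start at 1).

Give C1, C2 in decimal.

OFB encryption: S_i = E(K, S_{i−1}) with S_{0} = IV; C_i = P_i ⊕ S_i.
C1: S = E(K, 240) = 90; 44 ⊕ 90 = 118.
C2: S = E(K, 90) = 180; 99 ⊕ 180 = 215.

C1 = 118, C2 = 215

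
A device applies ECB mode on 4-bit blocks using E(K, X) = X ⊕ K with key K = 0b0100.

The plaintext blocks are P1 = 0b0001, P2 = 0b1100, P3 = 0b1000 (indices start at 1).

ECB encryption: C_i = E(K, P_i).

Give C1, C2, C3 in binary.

C1 = 0b0101, C2 = 0b1000, C3 = 0b1100

C1: E(K, 0b0001) = 0b0101.
C2: E(K, 0b1100) = 0b1000.
C3: E(K, 0b1000) = 0b1100.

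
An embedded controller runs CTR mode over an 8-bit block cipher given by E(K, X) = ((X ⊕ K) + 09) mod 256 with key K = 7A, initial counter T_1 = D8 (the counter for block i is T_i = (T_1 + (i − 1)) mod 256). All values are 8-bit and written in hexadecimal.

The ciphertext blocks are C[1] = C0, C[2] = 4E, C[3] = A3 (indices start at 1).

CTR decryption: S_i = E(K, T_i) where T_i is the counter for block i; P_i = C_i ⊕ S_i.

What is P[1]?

P[1]: T = D8, S = E(K, T) = AB; C0 ⊕ AB = 6B.

P[1] = 6B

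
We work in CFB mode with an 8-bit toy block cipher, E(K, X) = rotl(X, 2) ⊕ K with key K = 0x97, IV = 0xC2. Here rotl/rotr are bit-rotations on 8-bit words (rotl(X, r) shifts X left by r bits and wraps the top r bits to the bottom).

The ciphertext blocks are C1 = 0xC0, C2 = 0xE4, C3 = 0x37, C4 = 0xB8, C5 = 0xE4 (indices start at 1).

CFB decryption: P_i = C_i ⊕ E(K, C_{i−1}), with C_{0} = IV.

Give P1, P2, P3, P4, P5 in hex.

P1 = 0x5C, P2 = 0x70, P3 = 0x33, P4 = 0xF3, P5 = 0x91

P1: E(K, 0xC2) = 0x9C; 0xC0 ⊕ 0x9C = 0x5C.
P2: E(K, 0xC0) = 0x94; 0xE4 ⊕ 0x94 = 0x70.
P3: E(K, 0xE4) = 0x04; 0x37 ⊕ 0x04 = 0x33.
P4: E(K, 0x37) = 0x4B; 0xB8 ⊕ 0x4B = 0xF3.
P5: E(K, 0xB8) = 0x75; 0xE4 ⊕ 0x75 = 0x91.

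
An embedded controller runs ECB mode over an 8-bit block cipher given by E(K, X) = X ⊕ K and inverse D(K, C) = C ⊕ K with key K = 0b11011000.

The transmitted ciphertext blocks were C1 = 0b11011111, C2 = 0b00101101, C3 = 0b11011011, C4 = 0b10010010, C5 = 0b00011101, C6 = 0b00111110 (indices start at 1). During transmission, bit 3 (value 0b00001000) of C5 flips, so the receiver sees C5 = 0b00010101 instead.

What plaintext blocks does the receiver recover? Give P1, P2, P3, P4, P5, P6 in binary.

ECB decryption: P_i = D(K, C_i).
Only C5 changed, to 0b00010101. In ECB, a change in C_i affects only P_i. Decrypting the received ciphertext:
P1: D(K, 0b11011111) = 0b00000111.
P2: D(K, 0b00101101) = 0b11110101.
P3: D(K, 0b11011011) = 0b00000011.
P4: D(K, 0b10010010) = 0b01001010.
P5: D(K, 0b00010101) = 0b11001101.
P6: D(K, 0b00111110) = 0b11100110.
Blocks that differ from the original plaintext: P5.

P1 = 0b00000111, P2 = 0b11110101, P3 = 0b00000011, P4 = 0b01001010, P5 = 0b11001101, P6 = 0b11100110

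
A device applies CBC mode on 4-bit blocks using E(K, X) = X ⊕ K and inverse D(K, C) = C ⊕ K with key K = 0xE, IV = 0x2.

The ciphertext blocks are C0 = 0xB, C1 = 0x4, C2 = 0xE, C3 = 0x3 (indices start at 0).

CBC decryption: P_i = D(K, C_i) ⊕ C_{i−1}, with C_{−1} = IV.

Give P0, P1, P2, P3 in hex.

P0: D(K, 0xB) = 0x5; 0x5 ⊕ 0x2 = 0x7.
P1: D(K, 0x4) = 0xA; 0xA ⊕ 0xB = 0x1.
P2: D(K, 0xE) = 0x0; 0x0 ⊕ 0x4 = 0x4.
P3: D(K, 0x3) = 0xD; 0xD ⊕ 0xE = 0x3.

P0 = 0x7, P1 = 0x1, P2 = 0x4, P3 = 0x3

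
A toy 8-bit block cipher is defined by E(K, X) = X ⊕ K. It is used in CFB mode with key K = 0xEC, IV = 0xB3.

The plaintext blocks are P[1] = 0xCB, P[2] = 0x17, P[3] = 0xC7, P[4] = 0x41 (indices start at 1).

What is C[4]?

C[4] = 0xE9

CFB encryption: C_i = P_i ⊕ E(K, C_{i−1}), with C_{0} = IV.
C[1]: E(K, 0xB3) = 0x5F; 0xCB ⊕ 0x5F = 0x94.
C[2]: E(K, 0x94) = 0x78; 0x17 ⊕ 0x78 = 0x6F.
C[3]: E(K, 0x6F) = 0x83; 0xC7 ⊕ 0x83 = 0x44.
C[4]: E(K, 0x44) = 0xA8; 0x41 ⊕ 0xA8 = 0xE9.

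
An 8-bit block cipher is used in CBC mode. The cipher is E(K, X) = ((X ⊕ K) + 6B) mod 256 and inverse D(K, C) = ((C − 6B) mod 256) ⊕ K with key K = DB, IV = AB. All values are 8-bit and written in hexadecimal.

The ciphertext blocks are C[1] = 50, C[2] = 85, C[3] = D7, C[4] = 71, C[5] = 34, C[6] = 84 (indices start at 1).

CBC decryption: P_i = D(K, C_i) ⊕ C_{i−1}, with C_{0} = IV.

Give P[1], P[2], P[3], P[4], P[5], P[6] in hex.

P[1]: D(K, 50) = 3E; 3E ⊕ AB = 95.
P[2]: D(K, 85) = C1; C1 ⊕ 50 = 91.
P[3]: D(K, D7) = B7; B7 ⊕ 85 = 32.
P[4]: D(K, 71) = DD; DD ⊕ D7 = 0A.
P[5]: D(K, 34) = 12; 12 ⊕ 71 = 63.
P[6]: D(K, 84) = C2; C2 ⊕ 34 = F6.

P[1] = 95, P[2] = 91, P[3] = 32, P[4] = 0A, P[5] = 63, P[6] = F6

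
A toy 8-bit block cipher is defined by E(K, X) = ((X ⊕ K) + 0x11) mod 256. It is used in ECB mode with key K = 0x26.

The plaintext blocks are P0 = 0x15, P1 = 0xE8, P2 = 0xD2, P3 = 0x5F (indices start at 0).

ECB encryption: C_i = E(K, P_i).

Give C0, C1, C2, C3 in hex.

C0: E(K, 0x15) = 0x44.
C1: E(K, 0xE8) = 0xDF.
C2: E(K, 0xD2) = 0x05.
C3: E(K, 0x5F) = 0x8A.

C0 = 0x44, C1 = 0xDF, C2 = 0x05, C3 = 0x8A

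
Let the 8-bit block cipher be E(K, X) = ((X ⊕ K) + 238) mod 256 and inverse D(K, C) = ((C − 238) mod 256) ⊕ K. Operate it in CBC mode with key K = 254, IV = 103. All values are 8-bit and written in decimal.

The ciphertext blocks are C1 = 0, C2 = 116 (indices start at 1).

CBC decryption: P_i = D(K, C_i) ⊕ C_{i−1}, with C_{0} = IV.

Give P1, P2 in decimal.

P1: D(K, 0) = 236; 236 ⊕ 103 = 139.
P2: D(K, 116) = 120; 120 ⊕ 0 = 120.

P1 = 139, P2 = 120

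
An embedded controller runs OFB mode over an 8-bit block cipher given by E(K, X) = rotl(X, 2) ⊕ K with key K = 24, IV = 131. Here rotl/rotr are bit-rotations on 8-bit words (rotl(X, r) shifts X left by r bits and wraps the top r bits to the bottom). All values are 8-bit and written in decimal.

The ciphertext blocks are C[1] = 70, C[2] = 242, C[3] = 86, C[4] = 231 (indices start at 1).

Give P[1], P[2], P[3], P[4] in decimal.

OFB decryption: S_i = E(K, S_{i−1}) with S_{0} = IV; P_i = C_i ⊕ S_i.
P[1]: S = E(K, 131) = 22; 70 ⊕ 22 = 80.
P[2]: S = E(K, 22) = 64; 242 ⊕ 64 = 178.
P[3]: S = E(K, 64) = 25; 86 ⊕ 25 = 79.
P[4]: S = E(K, 25) = 124; 231 ⊕ 124 = 155.

P[1] = 80, P[2] = 178, P[3] = 79, P[4] = 155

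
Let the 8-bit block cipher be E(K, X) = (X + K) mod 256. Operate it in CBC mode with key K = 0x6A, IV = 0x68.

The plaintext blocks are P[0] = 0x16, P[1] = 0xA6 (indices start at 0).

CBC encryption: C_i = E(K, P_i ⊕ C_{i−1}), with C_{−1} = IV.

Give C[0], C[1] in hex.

C[0]: P[0] ⊕ 0x68 = 0x7E; E(K, 0x7E) = 0xE8.
C[1]: P[1] ⊕ 0xE8 = 0x4E; E(K, 0x4E) = 0xB8.

C[0] = 0xE8, C[1] = 0xB8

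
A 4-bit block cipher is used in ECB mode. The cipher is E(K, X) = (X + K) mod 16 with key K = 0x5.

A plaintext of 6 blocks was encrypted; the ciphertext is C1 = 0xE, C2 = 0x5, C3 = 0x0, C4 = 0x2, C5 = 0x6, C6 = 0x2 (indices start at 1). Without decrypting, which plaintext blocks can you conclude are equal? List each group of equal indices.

P4 = P6

ECB encrypts each block independently with the same key, so equal ciphertext blocks imply equal plaintext blocks.
C4 = C6 = 0x2, so P4 = P6.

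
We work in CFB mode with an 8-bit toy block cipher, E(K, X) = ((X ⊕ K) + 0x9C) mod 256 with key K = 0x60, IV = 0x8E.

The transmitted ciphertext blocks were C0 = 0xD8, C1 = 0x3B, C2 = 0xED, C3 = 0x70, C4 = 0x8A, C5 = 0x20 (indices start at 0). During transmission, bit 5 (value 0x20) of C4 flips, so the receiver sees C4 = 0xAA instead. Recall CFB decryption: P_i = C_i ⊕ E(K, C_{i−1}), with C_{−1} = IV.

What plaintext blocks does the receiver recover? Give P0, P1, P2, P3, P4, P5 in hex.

Only C4 changed, to 0xAA. In CFB, a change in C_i flips the same bit in P_i and garbles P_{i+1}. Decrypting the received ciphertext:
P0: E(K, 0x8E) = 0x8A; 0xD8 ⊕ 0x8A = 0x52.
P1: E(K, 0xD8) = 0x54; 0x3B ⊕ 0x54 = 0x6F.
P2: E(K, 0x3B) = 0xF7; 0xED ⊕ 0xF7 = 0x1A.
P3: E(K, 0xED) = 0x29; 0x70 ⊕ 0x29 = 0x59.
P4: E(K, 0x70) = 0xAC; 0xAA ⊕ 0xAC = 0x06.
P5: E(K, 0xAA) = 0x66; 0x20 ⊕ 0x66 = 0x46.
Blocks that differ from the original plaintext: P4, P5.

P0 = 0x52, P1 = 0x6F, P2 = 0x1A, P3 = 0x59, P4 = 0x06, P5 = 0x46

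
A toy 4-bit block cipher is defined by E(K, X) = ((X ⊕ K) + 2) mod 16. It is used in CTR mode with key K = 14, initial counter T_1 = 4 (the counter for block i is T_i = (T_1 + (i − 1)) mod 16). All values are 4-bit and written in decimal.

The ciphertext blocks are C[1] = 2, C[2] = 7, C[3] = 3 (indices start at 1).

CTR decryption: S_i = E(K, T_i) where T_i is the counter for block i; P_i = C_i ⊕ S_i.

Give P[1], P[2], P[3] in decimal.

P[1] = 14, P[2] = 10, P[3] = 9

P[1]: T = 4, S = E(K, T) = 12; 2 ⊕ 12 = 14.
P[2]: T = 5, S = E(K, T) = 13; 7 ⊕ 13 = 10.
P[3]: T = 6, S = E(K, T) = 10; 3 ⊕ 10 = 9.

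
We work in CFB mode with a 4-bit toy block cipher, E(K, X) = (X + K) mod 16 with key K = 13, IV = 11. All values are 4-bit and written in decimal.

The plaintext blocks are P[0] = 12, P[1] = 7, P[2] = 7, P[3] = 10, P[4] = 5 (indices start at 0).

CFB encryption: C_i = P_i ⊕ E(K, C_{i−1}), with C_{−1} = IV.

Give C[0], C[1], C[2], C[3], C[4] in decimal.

C[0]: E(K, 11) = 8; 12 ⊕ 8 = 4.
C[1]: E(K, 4) = 1; 7 ⊕ 1 = 6.
C[2]: E(K, 6) = 3; 7 ⊕ 3 = 4.
C[3]: E(K, 4) = 1; 10 ⊕ 1 = 11.
C[4]: E(K, 11) = 8; 5 ⊕ 8 = 13.

C[0] = 4, C[1] = 6, C[2] = 4, C[3] = 11, C[4] = 13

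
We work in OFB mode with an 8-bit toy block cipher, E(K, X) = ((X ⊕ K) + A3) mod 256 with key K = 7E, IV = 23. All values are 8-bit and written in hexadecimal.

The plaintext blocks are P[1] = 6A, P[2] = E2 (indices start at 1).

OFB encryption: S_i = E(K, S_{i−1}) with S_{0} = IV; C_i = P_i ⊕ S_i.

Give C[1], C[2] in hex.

C[1] = 6A, C[2] = C3

C[1]: S = E(K, 23) = 00; 6A ⊕ 00 = 6A.
C[2]: S = E(K, 00) = 21; E2 ⊕ 21 = C3.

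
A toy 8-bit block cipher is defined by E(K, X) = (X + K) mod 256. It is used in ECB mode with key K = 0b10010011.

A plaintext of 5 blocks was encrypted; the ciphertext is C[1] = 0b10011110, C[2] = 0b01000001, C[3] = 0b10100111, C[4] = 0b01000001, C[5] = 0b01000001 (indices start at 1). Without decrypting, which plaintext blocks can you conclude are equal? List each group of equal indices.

ECB encrypts each block independently with the same key, so equal ciphertext blocks imply equal plaintext blocks.
C[2] = C[4] = C[5] = 0b01000001, so P[2] = P[4] = P[5].

P[2] = P[4] = P[5]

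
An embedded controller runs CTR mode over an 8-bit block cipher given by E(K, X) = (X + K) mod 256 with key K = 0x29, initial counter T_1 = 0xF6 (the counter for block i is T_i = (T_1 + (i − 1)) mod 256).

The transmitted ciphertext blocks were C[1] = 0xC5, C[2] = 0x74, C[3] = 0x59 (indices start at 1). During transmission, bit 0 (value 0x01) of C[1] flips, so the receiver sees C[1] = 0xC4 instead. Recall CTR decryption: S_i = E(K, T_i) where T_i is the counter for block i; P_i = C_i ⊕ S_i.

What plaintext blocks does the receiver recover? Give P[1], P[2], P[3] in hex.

Only C[1] changed, to 0xC4. In CTR, a change in C_i flips the same bit in P_i only; the keystream is unaffected. Decrypting the received ciphertext:
P[1]: T = 0xF6, S = E(K, T) = 0x1F; 0xC4 ⊕ 0x1F = 0xDB.
P[2]: T = 0xF7, S = E(K, T) = 0x20; 0x74 ⊕ 0x20 = 0x54.
P[3]: T = 0xF8, S = E(K, T) = 0x21; 0x59 ⊕ 0x21 = 0x78.
Blocks that differ from the original plaintext: P[1].

P[1] = 0xDB, P[2] = 0x54, P[3] = 0x78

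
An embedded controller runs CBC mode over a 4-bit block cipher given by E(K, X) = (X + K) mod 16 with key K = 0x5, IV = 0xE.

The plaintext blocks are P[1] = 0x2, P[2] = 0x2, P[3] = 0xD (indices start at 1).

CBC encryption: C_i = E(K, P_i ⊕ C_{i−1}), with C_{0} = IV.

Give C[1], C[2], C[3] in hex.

C[1] = 0x1, C[2] = 0x8, C[3] = 0xA

C[1]: P[1] ⊕ 0xE = 0xC; E(K, 0xC) = 0x1.
C[2]: P[2] ⊕ 0x1 = 0x3; E(K, 0x3) = 0x8.
C[3]: P[3] ⊕ 0x8 = 0x5; E(K, 0x5) = 0xA.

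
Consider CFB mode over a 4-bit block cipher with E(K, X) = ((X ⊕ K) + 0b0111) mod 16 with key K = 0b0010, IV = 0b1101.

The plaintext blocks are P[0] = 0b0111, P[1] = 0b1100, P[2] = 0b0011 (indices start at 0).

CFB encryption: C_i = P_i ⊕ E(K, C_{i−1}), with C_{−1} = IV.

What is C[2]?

C[0]: E(K, 0b1101) = 0b0110; 0b0111 ⊕ 0b0110 = 0b0001.
C[1]: E(K, 0b0001) = 0b1010; 0b1100 ⊕ 0b1010 = 0b0110.
C[2]: E(K, 0b0110) = 0b1011; 0b0011 ⊕ 0b1011 = 0b1000.

C[2] = 0b1000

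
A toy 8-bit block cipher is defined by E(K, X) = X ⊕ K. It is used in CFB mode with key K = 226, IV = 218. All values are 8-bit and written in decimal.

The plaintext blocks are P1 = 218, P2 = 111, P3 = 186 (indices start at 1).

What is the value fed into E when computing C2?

226

CFB encryption: C_i = P_i ⊕ E(K, C_{i−1}), with C_{0} = IV.
C1: E(K, 218) = 56; 218 ⊕ 56 = 226.
C2: E(K, 226) = 0; 111 ⊕ 0 = 111.
So the input to E for block 2 is 226.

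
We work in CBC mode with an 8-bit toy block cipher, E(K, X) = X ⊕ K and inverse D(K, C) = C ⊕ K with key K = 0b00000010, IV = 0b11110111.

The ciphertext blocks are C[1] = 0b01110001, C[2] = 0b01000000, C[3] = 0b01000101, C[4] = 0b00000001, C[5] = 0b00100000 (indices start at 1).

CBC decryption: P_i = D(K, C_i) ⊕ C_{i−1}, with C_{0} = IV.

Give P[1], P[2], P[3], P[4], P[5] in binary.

P[1] = 0b10000100, P[2] = 0b00110011, P[3] = 0b00000111, P[4] = 0b01000110, P[5] = 0b00100011

P[1]: D(K, 0b01110001) = 0b01110011; 0b01110011 ⊕ 0b11110111 = 0b10000100.
P[2]: D(K, 0b01000000) = 0b01000010; 0b01000010 ⊕ 0b01110001 = 0b00110011.
P[3]: D(K, 0b01000101) = 0b01000111; 0b01000111 ⊕ 0b01000000 = 0b00000111.
P[4]: D(K, 0b00000001) = 0b00000011; 0b00000011 ⊕ 0b01000101 = 0b01000110.
P[5]: D(K, 0b00100000) = 0b00100010; 0b00100010 ⊕ 0b00000001 = 0b00100011.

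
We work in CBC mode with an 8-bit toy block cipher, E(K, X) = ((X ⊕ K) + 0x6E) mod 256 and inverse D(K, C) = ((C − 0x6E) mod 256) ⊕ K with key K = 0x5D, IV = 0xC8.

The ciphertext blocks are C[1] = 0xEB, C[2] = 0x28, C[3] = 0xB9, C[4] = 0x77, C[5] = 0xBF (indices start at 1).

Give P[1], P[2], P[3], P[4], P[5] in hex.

CBC decryption: P_i = D(K, C_i) ⊕ C_{i−1}, with C_{0} = IV.
P[1]: D(K, 0xEB) = 0x20; 0x20 ⊕ 0xC8 = 0xE8.
P[2]: D(K, 0x28) = 0xE7; 0xE7 ⊕ 0xEB = 0x0C.
P[3]: D(K, 0xB9) = 0x16; 0x16 ⊕ 0x28 = 0x3E.
P[4]: D(K, 0x77) = 0x54; 0x54 ⊕ 0xB9 = 0xED.
P[5]: D(K, 0xBF) = 0x0C; 0x0C ⊕ 0x77 = 0x7B.

P[1] = 0xE8, P[2] = 0x0C, P[3] = 0x3E, P[4] = 0xED, P[5] = 0x7B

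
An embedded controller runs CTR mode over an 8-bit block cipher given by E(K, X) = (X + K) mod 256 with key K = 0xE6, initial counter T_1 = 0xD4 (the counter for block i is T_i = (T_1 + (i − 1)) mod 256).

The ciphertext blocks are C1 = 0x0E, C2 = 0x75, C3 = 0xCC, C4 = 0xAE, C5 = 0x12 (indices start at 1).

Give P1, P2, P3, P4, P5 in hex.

CTR decryption: S_i = E(K, T_i) where T_i is the counter for block i; P_i = C_i ⊕ S_i.
P1: T = 0xD4, S = E(K, T) = 0xBA; 0x0E ⊕ 0xBA = 0xB4.
P2: T = 0xD5, S = E(K, T) = 0xBB; 0x75 ⊕ 0xBB = 0xCE.
P3: T = 0xD6, S = E(K, T) = 0xBC; 0xCC ⊕ 0xBC = 0x70.
P4: T = 0xD7, S = E(K, T) = 0xBD; 0xAE ⊕ 0xBD = 0x13.
P5: T = 0xD8, S = E(K, T) = 0xBE; 0x12 ⊕ 0xBE = 0xAC.

P1 = 0xB4, P2 = 0xCE, P3 = 0x70, P4 = 0x13, P5 = 0xAC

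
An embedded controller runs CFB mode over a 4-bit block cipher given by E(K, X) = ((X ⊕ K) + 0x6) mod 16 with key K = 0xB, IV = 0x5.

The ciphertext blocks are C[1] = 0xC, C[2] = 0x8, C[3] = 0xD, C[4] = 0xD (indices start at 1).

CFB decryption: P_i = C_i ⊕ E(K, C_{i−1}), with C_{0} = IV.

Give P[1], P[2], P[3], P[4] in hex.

P[1]: E(K, 0x5) = 0x4; 0xC ⊕ 0x4 = 0x8.
P[2]: E(K, 0xC) = 0xD; 0x8 ⊕ 0xD = 0x5.
P[3]: E(K, 0x8) = 0x9; 0xD ⊕ 0x9 = 0x4.
P[4]: E(K, 0xD) = 0xC; 0xD ⊕ 0xC = 0x1.

P[1] = 0x8, P[2] = 0x5, P[3] = 0x4, P[4] = 0x1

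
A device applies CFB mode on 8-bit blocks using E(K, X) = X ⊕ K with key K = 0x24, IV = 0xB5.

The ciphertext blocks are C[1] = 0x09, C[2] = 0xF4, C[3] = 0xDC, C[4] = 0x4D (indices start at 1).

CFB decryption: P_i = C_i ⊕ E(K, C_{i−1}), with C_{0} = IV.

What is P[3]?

P[3]: E(K, 0xF4) = 0xD0; 0xDC ⊕ 0xD0 = 0x0C.

P[3] = 0x0C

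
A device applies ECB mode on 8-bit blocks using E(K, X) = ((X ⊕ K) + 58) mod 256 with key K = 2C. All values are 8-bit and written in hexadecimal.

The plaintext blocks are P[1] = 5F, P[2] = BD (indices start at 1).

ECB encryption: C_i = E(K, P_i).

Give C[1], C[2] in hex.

C[1] = CB, C[2] = E9

C[1]: E(K, 5F) = CB.
C[2]: E(K, BD) = E9.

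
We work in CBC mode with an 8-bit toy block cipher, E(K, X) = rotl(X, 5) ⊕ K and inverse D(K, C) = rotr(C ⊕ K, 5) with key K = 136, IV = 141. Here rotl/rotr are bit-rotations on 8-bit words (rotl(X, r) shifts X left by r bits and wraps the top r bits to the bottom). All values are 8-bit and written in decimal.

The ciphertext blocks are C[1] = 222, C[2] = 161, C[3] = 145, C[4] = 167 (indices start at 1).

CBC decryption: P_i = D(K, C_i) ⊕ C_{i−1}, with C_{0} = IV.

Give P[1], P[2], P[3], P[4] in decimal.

P[1] = 63, P[2] = 151, P[3] = 105, P[4] = 232

P[1]: D(K, 222) = 178; 178 ⊕ 141 = 63.
P[2]: D(K, 161) = 73; 73 ⊕ 222 = 151.
P[3]: D(K, 145) = 200; 200 ⊕ 161 = 105.
P[4]: D(K, 167) = 121; 121 ⊕ 145 = 232.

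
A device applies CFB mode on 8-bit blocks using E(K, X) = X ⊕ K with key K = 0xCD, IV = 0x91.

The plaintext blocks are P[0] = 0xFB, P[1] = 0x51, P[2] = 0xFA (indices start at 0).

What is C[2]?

C[2] = 0x0C

CFB encryption: C_i = P_i ⊕ E(K, C_{i−1}), with C_{−1} = IV.
C[0]: E(K, 0x91) = 0x5C; 0xFB ⊕ 0x5C = 0xA7.
C[1]: E(K, 0xA7) = 0x6A; 0x51 ⊕ 0x6A = 0x3B.
C[2]: E(K, 0x3B) = 0xF6; 0xFA ⊕ 0xF6 = 0x0C.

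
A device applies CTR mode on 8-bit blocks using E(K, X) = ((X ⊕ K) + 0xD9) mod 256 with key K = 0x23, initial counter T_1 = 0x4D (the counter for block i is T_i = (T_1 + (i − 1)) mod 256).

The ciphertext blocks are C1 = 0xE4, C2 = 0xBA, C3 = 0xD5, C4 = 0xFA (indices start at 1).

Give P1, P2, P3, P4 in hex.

CTR decryption: S_i = E(K, T_i) where T_i is the counter for block i; P_i = C_i ⊕ S_i.
P1: T = 0x4D, S = E(K, T) = 0x47; 0xE4 ⊕ 0x47 = 0xA3.
P2: T = 0x4E, S = E(K, T) = 0x46; 0xBA ⊕ 0x46 = 0xFC.
P3: T = 0x4F, S = E(K, T) = 0x45; 0xD5 ⊕ 0x45 = 0x90.
P4: T = 0x50, S = E(K, T) = 0x4C; 0xFA ⊕ 0x4C = 0xB6.

P1 = 0xA3, P2 = 0xFC, P3 = 0x90, P4 = 0xB6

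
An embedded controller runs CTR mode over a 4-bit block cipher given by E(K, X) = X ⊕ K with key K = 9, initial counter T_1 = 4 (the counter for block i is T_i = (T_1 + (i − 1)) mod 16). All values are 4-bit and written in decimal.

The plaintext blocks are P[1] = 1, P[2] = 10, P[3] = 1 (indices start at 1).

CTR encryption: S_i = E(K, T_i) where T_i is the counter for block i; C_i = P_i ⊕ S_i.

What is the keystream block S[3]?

15

C[1]: T = 4, S = E(K, T) = 13; 1 ⊕ 13 = 12.
C[2]: T = 5, S = E(K, T) = 12; 10 ⊕ 12 = 6.
C[3]: T = 6, S = E(K, T) = 15; 1 ⊕ 15 = 14.
So S[3] = 15.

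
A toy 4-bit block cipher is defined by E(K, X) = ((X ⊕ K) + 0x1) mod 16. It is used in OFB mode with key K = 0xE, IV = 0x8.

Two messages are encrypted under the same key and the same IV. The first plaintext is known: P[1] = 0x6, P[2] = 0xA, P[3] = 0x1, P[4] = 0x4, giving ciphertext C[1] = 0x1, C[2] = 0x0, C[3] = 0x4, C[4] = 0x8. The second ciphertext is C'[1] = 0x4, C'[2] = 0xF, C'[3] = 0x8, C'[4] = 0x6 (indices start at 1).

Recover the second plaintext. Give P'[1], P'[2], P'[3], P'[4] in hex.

In OFB with a reused IV, both messages share the same keystream S_i, so C_i ⊕ C'_i = P_i ⊕ P'_i and thus P'_i = P_i ⊕ C_i ⊕ C'_i.
P'[1]: 0x6 ⊕ 0x1 ⊕ 0x4 = 0x3.
P'[2]: 0xA ⊕ 0x0 ⊕ 0xF = 0x5.
P'[3]: 0x1 ⊕ 0x4 ⊕ 0x8 = 0xD.
P'[4]: 0x4 ⊕ 0x8 ⊕ 0x6 = 0xA.

P'[1] = 0x3, P'[2] = 0x5, P'[3] = 0xD, P'[4] = 0xA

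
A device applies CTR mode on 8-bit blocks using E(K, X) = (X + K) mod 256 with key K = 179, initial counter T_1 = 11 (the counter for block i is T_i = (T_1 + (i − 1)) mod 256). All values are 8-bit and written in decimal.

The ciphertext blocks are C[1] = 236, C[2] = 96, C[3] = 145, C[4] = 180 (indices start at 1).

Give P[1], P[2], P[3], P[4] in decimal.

P[1] = 82, P[2] = 223, P[3] = 81, P[4] = 117

CTR decryption: S_i = E(K, T_i) where T_i is the counter for block i; P_i = C_i ⊕ S_i.
P[1]: T = 11, S = E(K, T) = 190; 236 ⊕ 190 = 82.
P[2]: T = 12, S = E(K, T) = 191; 96 ⊕ 191 = 223.
P[3]: T = 13, S = E(K, T) = 192; 145 ⊕ 192 = 81.
P[4]: T = 14, S = E(K, T) = 193; 180 ⊕ 193 = 117.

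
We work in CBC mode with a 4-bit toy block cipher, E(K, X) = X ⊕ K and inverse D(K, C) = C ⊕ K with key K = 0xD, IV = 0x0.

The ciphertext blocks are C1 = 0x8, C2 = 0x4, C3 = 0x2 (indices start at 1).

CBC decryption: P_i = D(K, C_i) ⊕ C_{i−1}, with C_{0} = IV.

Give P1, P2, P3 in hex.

P1 = 0x5, P2 = 0x1, P3 = 0xB

P1: D(K, 0x8) = 0x5; 0x5 ⊕ 0x0 = 0x5.
P2: D(K, 0x4) = 0x9; 0x9 ⊕ 0x8 = 0x1.
P3: D(K, 0x2) = 0xF; 0xF ⊕ 0x4 = 0xB.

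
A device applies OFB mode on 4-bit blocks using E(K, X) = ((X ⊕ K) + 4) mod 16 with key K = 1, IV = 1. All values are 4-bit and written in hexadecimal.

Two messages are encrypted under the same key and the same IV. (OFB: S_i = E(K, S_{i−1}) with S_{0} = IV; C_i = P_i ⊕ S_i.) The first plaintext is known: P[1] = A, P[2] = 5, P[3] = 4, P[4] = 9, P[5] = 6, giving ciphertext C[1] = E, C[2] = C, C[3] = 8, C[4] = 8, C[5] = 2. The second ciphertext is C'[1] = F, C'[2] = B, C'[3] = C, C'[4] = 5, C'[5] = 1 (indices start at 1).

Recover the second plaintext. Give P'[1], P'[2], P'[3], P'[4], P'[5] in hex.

In OFB with a reused IV, both messages share the same keystream S_i, so C_i ⊕ C'_i = P_i ⊕ P'_i and thus P'_i = P_i ⊕ C_i ⊕ C'_i.
P'[1]: A ⊕ E ⊕ F = B.
P'[2]: 5 ⊕ C ⊕ B = 2.
P'[3]: 4 ⊕ 8 ⊕ C = 0.
P'[4]: 9 ⊕ 8 ⊕ 5 = 4.
P'[5]: 6 ⊕ 2 ⊕ 1 = 5.

P'[1] = B, P'[2] = 2, P'[3] = 0, P'[4] = 4, P'[5] = 5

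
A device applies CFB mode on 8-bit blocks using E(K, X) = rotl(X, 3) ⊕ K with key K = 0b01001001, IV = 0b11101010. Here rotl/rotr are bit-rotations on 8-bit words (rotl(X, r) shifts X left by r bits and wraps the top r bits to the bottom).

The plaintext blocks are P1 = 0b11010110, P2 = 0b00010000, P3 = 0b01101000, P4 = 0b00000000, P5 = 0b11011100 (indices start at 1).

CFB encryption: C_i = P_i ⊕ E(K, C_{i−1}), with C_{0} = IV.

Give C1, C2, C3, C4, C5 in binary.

C1: E(K, 0b11101010) = 0b00011110; 0b11010110 ⊕ 0b00011110 = 0b11001000.
C2: E(K, 0b11001000) = 0b00001111; 0b00010000 ⊕ 0b00001111 = 0b00011111.
C3: E(K, 0b00011111) = 0b10110001; 0b01101000 ⊕ 0b10110001 = 0b11011001.
C4: E(K, 0b11011001) = 0b10000111; 0b00000000 ⊕ 0b10000111 = 0b10000111.
C5: E(K, 0b10000111) = 0b01110101; 0b11011100 ⊕ 0b01110101 = 0b10101001.

C1 = 0b11001000, C2 = 0b00011111, C3 = 0b11011001, C4 = 0b10000111, C5 = 0b10101001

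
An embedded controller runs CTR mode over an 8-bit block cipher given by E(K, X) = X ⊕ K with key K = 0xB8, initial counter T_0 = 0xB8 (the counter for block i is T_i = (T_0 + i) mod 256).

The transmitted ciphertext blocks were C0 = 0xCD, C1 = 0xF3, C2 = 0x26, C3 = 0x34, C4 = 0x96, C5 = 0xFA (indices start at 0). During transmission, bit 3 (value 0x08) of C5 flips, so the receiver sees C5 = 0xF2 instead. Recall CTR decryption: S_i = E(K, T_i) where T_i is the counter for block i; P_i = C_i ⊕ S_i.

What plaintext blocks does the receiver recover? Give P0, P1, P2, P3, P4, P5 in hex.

Only C5 changed, to 0xF2. In CTR, a change in C_i flips the same bit in P_i only; the keystream is unaffected. Decrypting the received ciphertext:
P0: T = 0xB8, S = E(K, T) = 0x00; 0xCD ⊕ 0x00 = 0xCD.
P1: T = 0xB9, S = E(K, T) = 0x01; 0xF3 ⊕ 0x01 = 0xF2.
P2: T = 0xBA, S = E(K, T) = 0x02; 0x26 ⊕ 0x02 = 0x24.
P3: T = 0xBB, S = E(K, T) = 0x03; 0x34 ⊕ 0x03 = 0x37.
P4: T = 0xBC, S = E(K, T) = 0x04; 0x96 ⊕ 0x04 = 0x92.
P5: T = 0xBD, S = E(K, T) = 0x05; 0xF2 ⊕ 0x05 = 0xF7.
Blocks that differ from the original plaintext: P5.

P0 = 0xCD, P1 = 0xF2, P2 = 0x24, P3 = 0x37, P4 = 0x92, P5 = 0xF7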